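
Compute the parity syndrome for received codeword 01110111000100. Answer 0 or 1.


Syndrome = XOR of all bits = 0 XOR 1 XOR 1 XOR 1 XOR 0 XOR 1 XOR 1 XOR 1 XOR 0 XOR 0 XOR 0 XOR 1 XOR 0 XOR 0 = 1

1


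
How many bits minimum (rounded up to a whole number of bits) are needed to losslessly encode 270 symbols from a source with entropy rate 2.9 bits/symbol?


Minimum bits >= n * H = 270 * 2.9 = 783.0, rounded up to a whole number of bits = 783

783 bits


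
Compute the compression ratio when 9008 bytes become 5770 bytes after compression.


Ratio = original / compressed = 9008 / 5770 = 1.5612

1.5612


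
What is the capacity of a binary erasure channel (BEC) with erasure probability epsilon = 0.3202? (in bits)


C = 1 - epsilon = 1 - 0.3202 = 0.6798

0.6798 bits


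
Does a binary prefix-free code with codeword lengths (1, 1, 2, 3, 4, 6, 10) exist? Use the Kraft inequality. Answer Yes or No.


Kraft sum = sum(2^(-l_i)) = 1.4541, need <= 1. Result: violated (a binary prefix-free code with these lengths cannot exist)

No


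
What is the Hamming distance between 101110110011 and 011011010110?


Count differing positions: ^ ^ . ^ . ^ ^ . . ^ . ^ = 7 differences

7


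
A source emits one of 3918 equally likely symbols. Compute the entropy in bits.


H = log2(n) = log2(3918) = 11.9359

11.9359 bits


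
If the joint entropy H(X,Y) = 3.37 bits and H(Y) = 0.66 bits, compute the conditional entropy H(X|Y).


H(X|Y) = H(X,Y) - H(Y) = 3.37 - 0.66 = 2.71

2.71 bits


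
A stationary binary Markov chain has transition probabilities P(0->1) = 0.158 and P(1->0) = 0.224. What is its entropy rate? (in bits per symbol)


Stationary distribution: pi_0 = p10/(p01+p10) = 0.5864, pi_1 = 0.4136. Entropy rate H' = pi_0*H(p01) + pi_1*H(p10) = 0.5864*0.6295 + 0.4136*0.7674 = 0.6865

0.6865 bits/symbol


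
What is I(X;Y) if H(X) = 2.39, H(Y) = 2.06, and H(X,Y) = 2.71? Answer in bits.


I(X;Y) = H(X) + H(Y) - H(X,Y) = 2.39 + 2.06 - 2.71 = 1.74

1.74 bits


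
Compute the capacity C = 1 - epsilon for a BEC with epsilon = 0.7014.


C = 1 - epsilon = 1 - 0.7014 = 0.2986

0.2986 bits


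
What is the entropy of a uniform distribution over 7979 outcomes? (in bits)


H = log2(n) = log2(7979) = 12.962

12.962 bits


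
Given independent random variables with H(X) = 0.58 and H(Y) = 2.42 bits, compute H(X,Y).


For independent variables, H(X,Y) = H(X) + H(Y) = 0.58 + 2.42 = 3.0

3.0 bits


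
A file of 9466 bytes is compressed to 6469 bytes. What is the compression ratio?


Ratio = original / compressed = 9466 / 6469 = 1.4633

1.4633


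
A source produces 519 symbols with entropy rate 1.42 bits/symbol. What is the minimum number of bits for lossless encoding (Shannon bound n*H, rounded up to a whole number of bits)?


Minimum bits >= n * H = 519 * 1.42 = 736.98, rounded up to a whole number of bits = 737

737 bits


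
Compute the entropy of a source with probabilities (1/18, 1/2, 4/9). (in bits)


H = -sum(p_i * log2(p_i)). Terms: -(1/18)*log2(1/18) = 0.231663; -(1/2)*log2(1/2) = 0.500000; -(4/9)*log2(4/9) = 0.519967. H = 0.231663 + 0.500000 + 0.519967 = 1.2516

1.2516 bits


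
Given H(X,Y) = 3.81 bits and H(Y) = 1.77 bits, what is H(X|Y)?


H(X|Y) = H(X,Y) - H(Y) = 3.81 - 1.77 = 2.04

2.04 bits


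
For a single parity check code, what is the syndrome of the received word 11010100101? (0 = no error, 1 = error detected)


Syndrome = XOR of all bits = 1 XOR 1 XOR 0 XOR 1 XOR 0 XOR 1 XOR 0 XOR 0 XOR 1 XOR 0 XOR 1 = 0

0


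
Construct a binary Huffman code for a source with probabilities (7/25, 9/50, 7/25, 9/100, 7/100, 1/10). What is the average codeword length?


Huffman construction (repeatedly merge the two least-probable nodes; each merge adds 1 bit to every symbol beneath it): 7/100 + 9/100 = 4/25; 1/10 + 4/25 = 13/50; 9/50 + 13/50 = 11/25; 7/25 + 7/25 = 14/25; 11/25 + 14/25 = 1. Resulting codeword lengths (in the order the probabilities were given): (2, 2, 2, 4, 4, 3). L_avg = sum(p_i * l_i) = 7/25*2 + 9/50*2 + 7/25*2 + 9/100*4 + 7/100*4 + 1/10*3 = 121/50 = 2.42

2.42 bits


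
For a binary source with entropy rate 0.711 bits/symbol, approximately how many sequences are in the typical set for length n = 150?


log2|A_typical| = nH = 150 * 0.711 = 106.65, so |A_typical| ~ 2^106.65 = 1.273e+32

1.273e+32


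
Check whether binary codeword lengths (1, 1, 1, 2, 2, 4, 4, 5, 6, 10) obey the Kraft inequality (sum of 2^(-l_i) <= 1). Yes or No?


Kraft sum = sum(2^(-l_i)) = 2.1729, need <= 1. Result: violated (a binary prefix-free code with these lengths cannot exist)

No


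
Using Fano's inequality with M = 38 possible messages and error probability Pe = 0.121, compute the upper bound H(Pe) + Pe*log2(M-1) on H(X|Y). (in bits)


H(Pe) = -Pe*log2(Pe) - (1-Pe)*log2(1-Pe) = -0.121*log2(0.121) - 0.879*log2(0.879) = 0.368677 + 0.163551 = 0.5322. Pe*log2(M-1) = 0.121*log2(37) = 0.630344. Bound = H(Pe) + Pe*log2(M-1) = 0.368677 + 0.163551 + 0.630344 = 1.1626

1.1626 bits


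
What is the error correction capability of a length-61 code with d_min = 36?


Correction capability = floor((d-1)/2) = floor((36-1)/2) = 17

17 errors


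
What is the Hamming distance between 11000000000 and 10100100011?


Count differing positions: . ^ ^ . . ^ . . . ^ ^ = 5 differences

5


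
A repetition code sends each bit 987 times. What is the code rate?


Rate = k/n = 1/987

1/987


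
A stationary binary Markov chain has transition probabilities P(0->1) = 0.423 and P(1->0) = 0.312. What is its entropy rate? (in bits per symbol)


Stationary distribution: pi_0 = p10/(p01+p10) = 0.4245, pi_1 = 0.5755. Entropy rate H' = pi_0*H(p01) + pi_1*H(p10) = 0.4245*0.9828 + 0.5755*0.8955 = 0.9326

0.9326 bits/symbol


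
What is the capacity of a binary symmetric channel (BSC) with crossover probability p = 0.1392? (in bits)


H(p) = -p*log2(p) - (1-p)*log2(1-p) = -0.1392*log2(0.1392) - 0.8608*log2(0.8608) = 0.395992 + 0.186148 = 0.5821. C = 1 - H(p) = 1 - 0.5821 = 0.4179

0.4179 bits


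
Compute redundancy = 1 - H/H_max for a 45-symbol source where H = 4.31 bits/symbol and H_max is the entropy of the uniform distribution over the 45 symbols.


H_max = log2(K) = log2(45) = 5.4919 bits/symbol. Redundancy = 1 - H/H_max = 1 - 4.31/5.4919 = 1 - 0.7848 = 0.2152

0.2152


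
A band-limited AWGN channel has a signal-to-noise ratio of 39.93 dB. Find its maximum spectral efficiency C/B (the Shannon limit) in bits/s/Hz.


SNR_linear = 10^(39.93/10) = 9840.1111; C/B = log2(1 + SNR_linear) = log2(1 + 9840.1111) = 13.2646

13.2646 bits/s/Hz


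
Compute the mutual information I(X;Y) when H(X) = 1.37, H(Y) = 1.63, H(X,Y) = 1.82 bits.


I(X;Y) = H(X) + H(Y) - H(X,Y) = 1.37 + 1.63 - 1.82 = 1.18

1.18 bits


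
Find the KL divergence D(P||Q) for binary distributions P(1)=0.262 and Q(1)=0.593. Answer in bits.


KL = p*log2(p/q) + (1-p)*log2((1-p)/(1-q)) = 0.262*log2(0.262/0.593) + 0.738*log2(0.738/0.407) = 0.3249

0.3249 bits


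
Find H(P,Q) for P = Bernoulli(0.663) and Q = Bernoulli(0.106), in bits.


H(P,Q) = -p*log2(q) - (1-p)*log2(1-q). -0.663*log2(0.106) = 2.146704; -0.337*log2(0.894) = 0.054477. H(P,Q) = 2.146704 + 0.054477 = 2.2012

2.2012 bits


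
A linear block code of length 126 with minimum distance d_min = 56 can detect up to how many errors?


Detection capability = d_min - 1 = 56 - 1 = 55

55 errors


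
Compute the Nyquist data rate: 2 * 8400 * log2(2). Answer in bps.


Rate = 2 * B * log2(M) = 2 * 8400 * 1.0 = 16800.0

16800.0 bps


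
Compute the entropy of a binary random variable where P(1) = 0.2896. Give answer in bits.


H = -p*log2(p) - (1-p)*log2(1-p). -0.2896*log2(0.2896) = 0.517766; -0.7104*log2(0.7104) = 0.350438. H = 0.517766 + 0.350438 = 0.8682

0.8682 bits


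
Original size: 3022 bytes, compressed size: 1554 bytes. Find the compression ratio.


Ratio = original / compressed = 3022 / 1554 = 1.9447

1.9447


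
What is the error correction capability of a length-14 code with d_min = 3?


Correction capability = floor((d-1)/2) = floor((3-1)/2) = 1

1 errors


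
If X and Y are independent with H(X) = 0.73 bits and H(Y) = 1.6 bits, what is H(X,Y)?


For independent variables, H(X,Y) = H(X) + H(Y) = 0.73 + 1.6 = 2.33

2.33 bits


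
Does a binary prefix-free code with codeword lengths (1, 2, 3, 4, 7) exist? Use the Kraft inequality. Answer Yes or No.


Kraft sum = sum(2^(-l_i)) = 0.9453, need <= 1. Result: satisfied (a binary prefix-free code with these lengths exists)

Yes


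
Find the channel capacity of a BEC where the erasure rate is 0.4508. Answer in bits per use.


C = 1 - epsilon = 1 - 0.4508 = 0.5492

0.5492 bits


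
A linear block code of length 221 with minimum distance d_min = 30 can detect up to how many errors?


Detection capability = d_min - 1 = 30 - 1 = 29

29 errors


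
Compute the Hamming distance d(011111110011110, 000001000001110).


Count differing positions: . ^ ^ ^ ^ . ^ ^ . . ^ . . . . = 7 differences

7


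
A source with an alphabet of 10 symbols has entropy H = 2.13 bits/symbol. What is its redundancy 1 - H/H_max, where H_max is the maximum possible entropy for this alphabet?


H_max = log2(K) = log2(10) = 3.3219 bits/symbol. Redundancy = 1 - H/H_max = 1 - 2.13/3.3219 = 1 - 0.6412 = 0.3588

0.3588


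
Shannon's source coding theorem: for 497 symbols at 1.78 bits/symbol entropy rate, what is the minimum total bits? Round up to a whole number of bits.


Minimum bits >= n * H = 497 * 1.78 = 884.66, rounded up to a whole number of bits = 885

885 bits


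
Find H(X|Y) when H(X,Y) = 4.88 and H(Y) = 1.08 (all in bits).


H(X|Y) = H(X,Y) - H(Y) = 4.88 - 1.08 = 3.8

3.8 bits


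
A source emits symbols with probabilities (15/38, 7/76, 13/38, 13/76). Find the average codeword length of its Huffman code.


Huffman construction (repeatedly merge the two least-probable nodes; each merge adds 1 bit to every symbol beneath it): 7/76 + 13/76 = 5/19; 5/19 + 13/38 = 23/38; 15/38 + 23/38 = 1. Resulting codeword lengths (in the order the probabilities were given): (1, 3, 2, 3). L_avg = sum(p_i * l_i) = 15/38*1 + 7/76*3 + 13/38*2 + 13/76*3 = 71/38 = 1.8684

1.8684 bits


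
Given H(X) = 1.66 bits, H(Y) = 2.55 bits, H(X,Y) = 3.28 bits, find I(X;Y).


I(X;Y) = H(X) + H(Y) - H(X,Y) = 1.66 + 2.55 - 3.28 = 0.93

0.93 bits


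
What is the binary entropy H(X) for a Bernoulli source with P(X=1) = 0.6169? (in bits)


H = -p*log2(p) - (1-p)*log2(1-p). -0.6169*log2(0.6169) = 0.429912; -0.3831*log2(0.3831) = 0.530290. H = 0.429912 + 0.530290 = 0.9602

0.9602 bits


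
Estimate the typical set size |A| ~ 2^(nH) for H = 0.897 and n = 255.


log2|A_typical| = nH = 255 * 0.897 = 228.735, so |A_typical| ~ 2^228.735 = 7.180e+68

7.180e+68


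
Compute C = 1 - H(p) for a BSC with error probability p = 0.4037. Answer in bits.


H(p) = -p*log2(p) - (1-p)*log2(1-p) = -0.4037*log2(0.4037) - 0.5963*log2(0.5963) = 0.528300 + 0.444774 = 0.9731. C = 1 - H(p) = 1 - 0.9731 = 0.0269

0.0269 bits


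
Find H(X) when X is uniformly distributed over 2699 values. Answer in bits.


H = log2(n) = log2(2699) = 11.3982

11.3982 bits


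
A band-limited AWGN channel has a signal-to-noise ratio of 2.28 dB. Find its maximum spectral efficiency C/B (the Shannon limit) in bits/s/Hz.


SNR_linear = 10^(2.28/10) = 1.6904; C/B = log2(1 + SNR_linear) = log2(1 + 1.6904) = 1.4278

1.4278 bits/s/Hz


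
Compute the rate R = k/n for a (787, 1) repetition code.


Rate = k/n = 1/787

1/787


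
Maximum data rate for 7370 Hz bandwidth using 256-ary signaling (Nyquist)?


Rate = 2 * B * log2(M) = 2 * 7370 * 8.0 = 117920.0

117920.0 bps


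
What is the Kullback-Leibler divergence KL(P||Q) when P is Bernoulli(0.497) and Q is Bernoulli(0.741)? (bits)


KL = p*log2(p/q) + (1-p)*log2((1-p)/(1-q)) = 0.497*log2(0.497/0.741) + 0.503*log2(0.503/0.259) = 0.1953

0.1953 bits


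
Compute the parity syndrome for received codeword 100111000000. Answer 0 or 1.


Syndrome = XOR of all bits = 1 XOR 0 XOR 0 XOR 1 XOR 1 XOR 1 XOR 0 XOR 0 XOR 0 XOR 0 XOR 0 XOR 0 = 0

0


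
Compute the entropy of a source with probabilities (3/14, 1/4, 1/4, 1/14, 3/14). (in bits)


H = -sum(p_i * log2(p_i)). Terms: -(3/14)*log2(3/14) = 0.476227; -(1/4)*log2(1/4) = 0.500000; -(1/4)*log2(1/4) = 0.500000; -(1/14)*log2(1/14) = 0.271954; -(3/14)*log2(3/14) = 0.476227. H = 0.476227 + 0.500000 + 0.500000 + 0.271954 + 0.476227 = 2.2244

2.2244 bits


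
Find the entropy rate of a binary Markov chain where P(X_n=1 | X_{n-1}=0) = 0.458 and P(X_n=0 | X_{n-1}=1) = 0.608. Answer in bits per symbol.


Stationary distribution: pi_0 = p10/(p01+p10) = 0.5704, pi_1 = 0.4296. Entropy rate H' = pi_0*H(p01) + pi_1*H(p10) = 0.5704*0.9949 + 0.4296*0.9661 = 0.9825

0.9825 bits/symbol


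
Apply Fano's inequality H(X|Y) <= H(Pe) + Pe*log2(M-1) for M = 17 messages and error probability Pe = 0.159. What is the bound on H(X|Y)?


H(Pe) = -Pe*log2(Pe) - (1-Pe)*log2(1-Pe) = -0.159*log2(0.159) - 0.841*log2(0.841) = 0.421811 + 0.210101 = 0.6319. Pe*log2(M-1) = 0.159*log2(16) = 0.636000. Bound = H(Pe) + Pe*log2(M-1) = 0.421811 + 0.210101 + 0.636000 = 1.2679

1.2679 bits


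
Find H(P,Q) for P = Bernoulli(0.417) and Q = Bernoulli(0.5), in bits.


H(P,Q) = -p*log2(q) - (1-p)*log2(1-q). -0.417*log2(0.5) = 0.417000; -0.583*log2(0.5) = 0.583000. H(P,Q) = 0.417000 + 0.583000 = 1.0

1.0 bits


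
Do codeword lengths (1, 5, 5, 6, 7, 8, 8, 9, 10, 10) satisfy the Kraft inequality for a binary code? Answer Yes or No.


Kraft sum = sum(2^(-l_i)) = 0.5977, need <= 1. Result: satisfied (a binary prefix-free code with these lengths exists)

Yes


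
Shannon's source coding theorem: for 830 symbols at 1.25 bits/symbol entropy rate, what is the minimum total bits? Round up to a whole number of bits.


Minimum bits >= n * H = 830 * 1.25 = 1037.5, rounded up to a whole number of bits = 1038

1038 bits


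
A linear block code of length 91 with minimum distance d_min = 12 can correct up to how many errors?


Correction capability = floor((d-1)/2) = floor((12-1)/2) = 5

5 errors


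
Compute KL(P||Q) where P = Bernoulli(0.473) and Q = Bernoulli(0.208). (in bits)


KL = p*log2(p/q) + (1-p)*log2((1-p)/(1-q)) = 0.473*log2(0.473/0.208) + 0.527*log2(0.527/0.792) = 0.2509

0.2509 bits


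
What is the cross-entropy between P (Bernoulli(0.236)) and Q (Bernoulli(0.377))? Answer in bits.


H(P,Q) = -p*log2(q) - (1-p)*log2(1-q). -0.236*log2(0.377) = 0.332138; -0.764*log2(0.623) = 0.521580. H(P,Q) = 0.332138 + 0.521580 = 0.8537

0.8537 bits


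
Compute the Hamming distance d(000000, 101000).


Count differing positions: ^ . ^ . . . = 2 differences

2


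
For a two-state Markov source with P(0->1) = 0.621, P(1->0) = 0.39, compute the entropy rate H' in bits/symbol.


Stationary distribution: pi_0 = p10/(p01+p10) = 0.3858, pi_1 = 0.6142. Entropy rate H' = pi_0*H(p01) + pi_1*H(p10) = 0.3858*0.9573 + 0.6142*0.9648 = 0.9619

0.9619 bits/symbol


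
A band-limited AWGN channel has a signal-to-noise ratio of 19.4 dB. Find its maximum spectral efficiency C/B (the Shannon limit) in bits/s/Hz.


SNR_linear = 10^(19.4/10) = 87.0964; C/B = log2(1 + SNR_linear) = log2(1 + 87.0964) = 6.461

6.461 bits/s/Hz


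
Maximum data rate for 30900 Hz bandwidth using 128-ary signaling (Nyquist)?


Rate = 2 * B * log2(M) = 2 * 30900 * 7.0 = 432600.0

432600.0 bps


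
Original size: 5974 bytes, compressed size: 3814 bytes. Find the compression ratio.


Ratio = original / compressed = 5974 / 3814 = 1.5663

1.5663


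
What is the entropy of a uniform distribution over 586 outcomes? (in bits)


H = log2(n) = log2(586) = 9.1948

9.1948 bits


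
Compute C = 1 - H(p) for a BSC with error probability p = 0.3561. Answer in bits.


H(p) = -p*log2(p) - (1-p)*log2(1-p) = -0.3561*log2(0.3561) - 0.6439*log2(0.6439) = 0.530463 + 0.408935 = 0.9394. C = 1 - H(p) = 1 - 0.9394 = 0.0606

0.0606 bits


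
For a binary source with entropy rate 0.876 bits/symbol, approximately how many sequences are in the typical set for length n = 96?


log2|A_typical| = nH = 96 * 0.876 = 84.096, so |A_typical| ~ 2^84.096 = 2.067e+25

2.067e+25


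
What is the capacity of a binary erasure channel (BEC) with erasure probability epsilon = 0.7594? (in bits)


C = 1 - epsilon = 1 - 0.7594 = 0.2406

0.2406 bits


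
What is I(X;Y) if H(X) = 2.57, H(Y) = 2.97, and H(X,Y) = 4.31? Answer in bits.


I(X;Y) = H(X) + H(Y) - H(X,Y) = 2.57 + 2.97 - 4.31 = 1.23

1.23 bits


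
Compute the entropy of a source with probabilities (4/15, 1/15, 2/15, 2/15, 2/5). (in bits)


H = -sum(p_i * log2(p_i)). Terms: -(4/15)*log2(4/15) = 0.508504; -(1/15)*log2(1/15) = 0.260459; -(2/15)*log2(2/15) = 0.387585; -(2/15)*log2(2/15) = 0.387585; -(2/5)*log2(2/5) = 0.528771. H = 0.508504 + 0.260459 + 0.387585 + 0.387585 + 0.528771 = 2.0729

2.0729 bits


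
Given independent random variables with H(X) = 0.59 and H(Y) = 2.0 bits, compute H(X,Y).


For independent variables, H(X,Y) = H(X) + H(Y) = 0.59 + 2.0 = 2.59

2.59 bits


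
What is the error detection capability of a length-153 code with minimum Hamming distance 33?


Detection capability = d_min - 1 = 33 - 1 = 32

32 errors


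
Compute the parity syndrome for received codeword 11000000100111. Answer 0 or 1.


Syndrome = XOR of all bits = 1 XOR 1 XOR 0 XOR 0 XOR 0 XOR 0 XOR 0 XOR 0 XOR 1 XOR 0 XOR 0 XOR 1 XOR 1 XOR 1 = 0

0


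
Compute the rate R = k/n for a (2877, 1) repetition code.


Rate = k/n = 1/2877

1/2877


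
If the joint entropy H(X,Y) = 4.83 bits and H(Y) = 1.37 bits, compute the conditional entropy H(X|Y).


H(X|Y) = H(X,Y) - H(Y) = 4.83 - 1.37 = 3.46

3.46 bits


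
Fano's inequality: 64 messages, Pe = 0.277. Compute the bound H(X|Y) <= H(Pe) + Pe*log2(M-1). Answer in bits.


H(Pe) = -Pe*log2(Pe) - (1-Pe)*log2(1-Pe) = -0.277*log2(0.277) - 0.723*log2(0.723) = 0.513016 + 0.338315 = 0.8513. Pe*log2(M-1) = 0.277*log2(63) = 1.655707. Bound = H(Pe) + Pe*log2(M-1) = 0.513016 + 0.338315 + 1.655707 = 2.507

2.507 bits


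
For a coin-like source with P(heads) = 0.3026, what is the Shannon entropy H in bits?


H = -p*log2(p) - (1-p)*log2(1-p). -0.3026*log2(0.3026) = 0.521839; -0.6974*log2(0.6974) = 0.362607. H = 0.521839 + 0.362607 = 0.8844

0.8844 bits


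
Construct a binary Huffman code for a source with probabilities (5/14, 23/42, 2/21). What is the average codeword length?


Huffman construction (repeatedly merge the two least-probable nodes; each merge adds 1 bit to every symbol beneath it): 2/21 + 5/14 = 19/42; 19/42 + 23/42 = 1. Resulting codeword lengths (in the order the probabilities were given): (2, 1, 2). L_avg = sum(p_i * l_i) = 5/14*2 + 23/42*1 + 2/21*2 = 61/42 = 1.4524

1.4524 bits


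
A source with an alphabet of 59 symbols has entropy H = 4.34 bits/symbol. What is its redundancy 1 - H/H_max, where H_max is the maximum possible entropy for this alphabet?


H_max = log2(K) = log2(59) = 5.8826 bits/symbol. Redundancy = 1 - H/H_max = 1 - 4.34/5.8826 = 1 - 0.7378 = 0.2622

0.2622


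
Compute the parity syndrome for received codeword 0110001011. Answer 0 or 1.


Syndrome = XOR of all bits = 0 XOR 1 XOR 1 XOR 0 XOR 0 XOR 0 XOR 1 XOR 0 XOR 1 XOR 1 = 1

1


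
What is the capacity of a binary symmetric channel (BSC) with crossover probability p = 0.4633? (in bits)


H(p) = -p*log2(p) - (1-p)*log2(1-p) = -0.4633*log2(0.4633) - 0.5367*log2(0.5367) = 0.514254 + 0.481856 = 0.9961. C = 1 - H(p) = 1 - 0.9961 = 0.0039

0.0039 bits


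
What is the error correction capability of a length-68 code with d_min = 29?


Correction capability = floor((d-1)/2) = floor((29-1)/2) = 14

14 errors


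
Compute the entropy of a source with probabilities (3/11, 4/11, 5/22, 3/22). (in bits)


H = -sum(p_i * log2(p_i)). Terms: -(3/11)*log2(3/11) = 0.511219; -(4/11)*log2(4/11) = 0.530702; -(5/22)*log2(5/22) = 0.485796; -(3/22)*log2(3/22) = 0.391973. H = 0.511219 + 0.530702 + 0.485796 + 0.391973 = 1.9197

1.9197 bits


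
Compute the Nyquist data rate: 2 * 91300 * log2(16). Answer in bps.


Rate = 2 * B * log2(M) = 2 * 91300 * 4.0 = 730400.0

730400.0 bps


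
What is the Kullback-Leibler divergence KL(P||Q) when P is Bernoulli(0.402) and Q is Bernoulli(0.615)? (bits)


KL = p*log2(p/q) + (1-p)*log2((1-p)/(1-q)) = 0.402*log2(0.402/0.615) + 0.598*log2(0.598/0.385) = 0.1333

0.1333 bits


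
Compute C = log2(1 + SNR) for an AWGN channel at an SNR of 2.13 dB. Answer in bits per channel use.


SNR_linear = 10^(2.13/10) = 1.6331; C = log2(1 + SNR_linear) = log2(1 + 1.6331) = 1.3967

1.3967 bits/channel use


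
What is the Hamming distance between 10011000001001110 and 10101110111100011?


Count differing positions: . . ^ ^ . ^ ^ . ^ ^ . ^ . ^ ^ . ^ = 10 differences

10


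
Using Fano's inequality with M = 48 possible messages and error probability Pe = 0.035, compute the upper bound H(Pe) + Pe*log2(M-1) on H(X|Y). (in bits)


H(Pe) = -Pe*log2(Pe) - (1-Pe)*log2(1-Pe) = -0.035*log2(0.035) - 0.965*log2(0.965) = 0.169278 + 0.049600 = 0.2189. Pe*log2(M-1) = 0.035*log2(47) = 0.194411. Bound = H(Pe) + Pe*log2(M-1) = 0.169278 + 0.049600 + 0.194411 = 0.4133

0.4133 bits


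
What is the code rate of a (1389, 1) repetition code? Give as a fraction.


Rate = k/n = 1/1389

1/1389


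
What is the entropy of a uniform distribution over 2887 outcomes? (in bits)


H = log2(n) = log2(2887) = 11.4954

11.4954 bits


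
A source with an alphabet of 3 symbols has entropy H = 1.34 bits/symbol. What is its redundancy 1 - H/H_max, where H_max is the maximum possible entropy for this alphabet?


H_max = log2(K) = log2(3) = 1.585 bits/symbol. Redundancy = 1 - H/H_max = 1 - 1.34/1.585 = 1 - 0.8454 = 0.1546

0.1546


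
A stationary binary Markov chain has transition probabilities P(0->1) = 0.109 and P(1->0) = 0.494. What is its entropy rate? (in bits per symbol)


Stationary distribution: pi_0 = p10/(p01+p10) = 0.8192, pi_1 = 0.1808. Entropy rate H' = pi_0*H(p01) + pi_1*H(p10) = 0.8192*0.4969 + 0.1808*0.9999 = 0.5878

0.5878 bits/symbol


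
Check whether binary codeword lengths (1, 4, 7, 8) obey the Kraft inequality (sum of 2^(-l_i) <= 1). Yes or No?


Kraft sum = sum(2^(-l_i)) = 0.5742, need <= 1. Result: satisfied (a binary prefix-free code with these lengths exists)

Yes


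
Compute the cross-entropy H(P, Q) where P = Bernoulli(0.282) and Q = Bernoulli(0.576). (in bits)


H(P,Q) = -p*log2(q) - (1-p)*log2(1-q). -0.282*log2(0.576) = 0.224432; -0.718*log2(0.424) = 0.888786. H(P,Q) = 0.224432 + 0.888786 = 1.1132

1.1132 bits


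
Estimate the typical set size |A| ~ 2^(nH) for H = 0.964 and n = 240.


log2|A_typical| = nH = 240 * 0.964 = 231.36, so |A_typical| ~ 2^231.36 = 4.429e+69

4.429e+69


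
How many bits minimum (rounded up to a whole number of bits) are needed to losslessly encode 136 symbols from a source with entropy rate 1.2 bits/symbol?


Minimum bits >= n * H = 136 * 1.2 = 163.2, rounded up to a whole number of bits = 164

164 bits


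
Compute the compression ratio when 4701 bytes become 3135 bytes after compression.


Ratio = original / compressed = 4701 / 3135 = 1.4995

1.4995


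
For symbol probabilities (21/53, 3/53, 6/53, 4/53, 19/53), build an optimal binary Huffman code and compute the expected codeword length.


Huffman construction (repeatedly merge the two least-probable nodes; each merge adds 1 bit to every symbol beneath it): 3/53 + 4/53 = 7/53; 6/53 + 7/53 = 13/53; 13/53 + 19/53 = 32/53; 21/53 + 32/53 = 1. Resulting codeword lengths (in the order the probabilities were given): (1, 4, 3, 4, 2). L_avg = sum(p_i * l_i) = 21/53*1 + 3/53*4 + 6/53*3 + 4/53*4 + 19/53*2 = 105/53 = 1.9811

1.9811 bits


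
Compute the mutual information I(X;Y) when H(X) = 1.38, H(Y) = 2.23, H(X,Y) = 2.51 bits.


I(X;Y) = H(X) + H(Y) - H(X,Y) = 1.38 + 2.23 - 2.51 = 1.1

1.1 bits


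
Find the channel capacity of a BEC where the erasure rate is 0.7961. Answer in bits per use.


C = 1 - epsilon = 1 - 0.7961 = 0.2039

0.2039 bits


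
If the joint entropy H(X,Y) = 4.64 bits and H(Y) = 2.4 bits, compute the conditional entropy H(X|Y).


H(X|Y) = H(X,Y) - H(Y) = 4.64 - 2.4 = 2.24

2.24 bits


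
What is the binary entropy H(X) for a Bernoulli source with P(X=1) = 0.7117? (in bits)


H = -p*log2(p) - (1-p)*log2(1-p). -0.7117*log2(0.7117) = 0.349202; -0.2883*log2(0.2883) = 0.517313. H = 0.349202 + 0.517313 = 0.8665

0.8665 bits


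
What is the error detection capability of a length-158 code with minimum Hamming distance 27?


Detection capability = d_min - 1 = 27 - 1 = 26

26 errors


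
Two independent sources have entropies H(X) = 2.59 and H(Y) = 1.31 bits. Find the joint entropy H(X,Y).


For independent variables, H(X,Y) = H(X) + H(Y) = 2.59 + 1.31 = 3.9

3.9 bits


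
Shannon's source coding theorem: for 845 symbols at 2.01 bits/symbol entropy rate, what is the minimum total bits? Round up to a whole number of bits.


Minimum bits >= n * H = 845 * 2.01 = 1698.45, rounded up to a whole number of bits = 1699

1699 bits


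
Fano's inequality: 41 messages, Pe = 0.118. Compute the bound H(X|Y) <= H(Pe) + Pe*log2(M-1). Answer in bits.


H(Pe) = -Pe*log2(Pe) - (1-Pe)*log2(1-Pe) = -0.118*log2(0.118) - 0.882*log2(0.882) = 0.363811 + 0.159774 = 0.5236. Pe*log2(M-1) = 0.118*log2(40) = 0.627988. Bound = H(Pe) + Pe*log2(M-1) = 0.363811 + 0.159774 + 0.627988 = 1.1516

1.1516 bits


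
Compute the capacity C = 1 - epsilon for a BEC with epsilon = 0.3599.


C = 1 - epsilon = 1 - 0.3599 = 0.6401

0.6401 bits


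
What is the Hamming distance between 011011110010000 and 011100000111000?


Count differing positions: . . . ^ ^ ^ ^ ^ . ^ . ^ . . . = 7 differences

7


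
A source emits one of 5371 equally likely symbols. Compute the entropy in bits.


H = log2(n) = log2(5371) = 12.391

12.391 bits


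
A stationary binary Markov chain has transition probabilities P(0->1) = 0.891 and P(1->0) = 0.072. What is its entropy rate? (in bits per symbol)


Stationary distribution: pi_0 = p10/(p01+p10) = 0.0748, pi_1 = 0.9252. Entropy rate H' = pi_0*H(p01) + pi_1*H(p10) = 0.0748*0.4969 + 0.9252*0.3733 = 0.3826

0.3826 bits/symbol


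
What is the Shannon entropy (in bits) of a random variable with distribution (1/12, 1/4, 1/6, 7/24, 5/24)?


H = -sum(p_i * log2(p_i)). Terms: -(1/12)*log2(1/12) = 0.298747; -(1/4)*log2(1/4) = 0.500000; -(1/6)*log2(1/6) = 0.430827; -(7/24)*log2(7/24) = 0.518469; -(5/24)*log2(5/24) = 0.471466. H = 0.298747 + 0.500000 + 0.430827 + 0.518469 + 0.471466 = 2.2195

2.2195 bits


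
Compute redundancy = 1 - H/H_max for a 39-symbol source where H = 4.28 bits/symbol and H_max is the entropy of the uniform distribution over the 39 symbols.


H_max = log2(K) = log2(39) = 5.2854 bits/symbol. Redundancy = 1 - H/H_max = 1 - 4.28/5.2854 = 1 - 0.8098 = 0.1902

0.1902


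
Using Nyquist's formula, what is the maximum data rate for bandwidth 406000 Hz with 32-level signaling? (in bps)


Rate = 2 * B * log2(M) = 2 * 406000 * 5.0 = 4060000.0

4060000.0 bps


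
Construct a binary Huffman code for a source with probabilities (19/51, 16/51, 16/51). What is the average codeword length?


Huffman construction (repeatedly merge the two least-probable nodes; each merge adds 1 bit to every symbol beneath it): 16/51 + 16/51 = 32/51; 19/51 + 32/51 = 1. Resulting codeword lengths (in the order the probabilities were given): (1, 2, 2). L_avg = sum(p_i * l_i) = 19/51*1 + 16/51*2 + 16/51*2 = 83/51 = 1.6275

1.6275 bits


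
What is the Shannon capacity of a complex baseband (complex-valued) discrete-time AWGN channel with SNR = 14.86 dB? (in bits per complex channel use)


SNR_linear = 10^(14.86/10) = 30.6196; C = log2(1 + SNR_linear) = log2(1 + 30.6196) = 4.9827

4.9827 bits/channel use


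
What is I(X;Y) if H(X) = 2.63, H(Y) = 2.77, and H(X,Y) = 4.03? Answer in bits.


I(X;Y) = H(X) + H(Y) - H(X,Y) = 2.63 + 2.77 - 4.03 = 1.37

1.37 bits


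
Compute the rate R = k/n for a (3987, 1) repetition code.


Rate = k/n = 1/3987

1/3987


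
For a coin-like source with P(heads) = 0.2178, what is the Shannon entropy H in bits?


H = -p*log2(p) - (1-p)*log2(1-p). -0.2178*log2(0.2178) = 0.478926; -0.7822*log2(0.7822) = 0.277204. H = 0.478926 + 0.277204 = 0.7561

0.7561 bits


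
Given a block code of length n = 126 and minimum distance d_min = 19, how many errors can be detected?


Detection capability = d_min - 1 = 19 - 1 = 18

18 errors


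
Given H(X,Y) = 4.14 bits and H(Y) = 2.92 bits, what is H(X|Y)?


H(X|Y) = H(X,Y) - H(Y) = 4.14 - 2.92 = 1.22

1.22 bits


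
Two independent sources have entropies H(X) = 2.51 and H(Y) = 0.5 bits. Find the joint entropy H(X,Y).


For independent variables, H(X,Y) = H(X) + H(Y) = 2.51 + 0.5 = 3.01

3.01 bits


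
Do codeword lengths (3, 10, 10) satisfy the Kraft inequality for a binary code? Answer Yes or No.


Kraft sum = sum(2^(-l_i)) = 0.127, need <= 1. Result: satisfied (a binary prefix-free code with these lengths exists)

Yes


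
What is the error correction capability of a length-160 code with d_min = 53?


Correction capability = floor((d-1)/2) = floor((53-1)/2) = 26

26 errors


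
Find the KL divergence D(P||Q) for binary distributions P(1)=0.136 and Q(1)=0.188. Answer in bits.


KL = p*log2(p/q) + (1-p)*log2((1-p)/(1-q)) = 0.136*log2(0.136/0.188) + 0.864*log2(0.864/0.812) = 0.0138

0.0138 bits


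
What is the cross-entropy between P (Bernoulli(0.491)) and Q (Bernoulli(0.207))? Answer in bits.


H(P,Q) = -p*log2(q) - (1-p)*log2(1-q). -0.491*log2(0.207) = 1.115698; -0.509*log2(0.793) = 0.170315. H(P,Q) = 1.115698 + 0.170315 = 1.286

1.286 bits


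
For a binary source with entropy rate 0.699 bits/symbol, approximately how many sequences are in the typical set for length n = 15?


log2|A_typical| = nH = 15 * 0.699 = 10.485, so |A_typical| ~ 2^10.485 = 1.433e+03

1.433e+03


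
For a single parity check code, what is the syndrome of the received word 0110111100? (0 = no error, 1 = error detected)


Syndrome = XOR of all bits = 0 XOR 1 XOR 1 XOR 0 XOR 1 XOR 1 XOR 1 XOR 1 XOR 0 XOR 0 = 0

0


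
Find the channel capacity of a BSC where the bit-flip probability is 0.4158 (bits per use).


H(p) = -p*log2(p) - (1-p)*log2(1-p) = -0.4158*log2(0.4158) - 0.5842*log2(0.5842) = 0.526419 + 0.453027 = 0.9794. C = 1 - H(p) = 1 - 0.9794 = 0.0206

0.0206 bits


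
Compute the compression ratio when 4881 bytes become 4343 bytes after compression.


Ratio = original / compressed = 4881 / 4343 = 1.1239

1.1239


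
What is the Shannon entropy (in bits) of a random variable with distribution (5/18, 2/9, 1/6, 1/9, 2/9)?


H = -sum(p_i * log2(p_i)). Terms: -(5/18)*log2(5/18) = 0.513332; -(2/9)*log2(2/9) = 0.482206; -(1/6)*log2(1/6) = 0.430827; -(1/9)*log2(1/9) = 0.352214; -(2/9)*log2(2/9) = 0.482206. H = 0.513332 + 0.482206 + 0.430827 + 0.352214 + 0.482206 = 2.2608

2.2608 bits


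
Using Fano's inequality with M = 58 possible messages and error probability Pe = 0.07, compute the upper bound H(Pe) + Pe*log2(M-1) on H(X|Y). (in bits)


H(Pe) = -Pe*log2(Pe) - (1-Pe)*log2(1-Pe) = -0.07*log2(0.07) - 0.93*log2(0.93) = 0.268555 + 0.097369 = 0.3659. Pe*log2(M-1) = 0.07*log2(57) = 0.408302. Bound = H(Pe) + Pe*log2(M-1) = 0.268555 + 0.097369 + 0.408302 = 0.7742

0.7742 bits


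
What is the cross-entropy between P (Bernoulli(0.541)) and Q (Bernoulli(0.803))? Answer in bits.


H(P,Q) = -p*log2(q) - (1-p)*log2(1-q). -0.541*log2(0.803) = 0.171242; -0.459*log2(0.197) = 1.075773. H(P,Q) = 0.171242 + 1.075773 = 1.247

1.247 bits


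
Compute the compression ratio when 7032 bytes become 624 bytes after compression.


Ratio = original / compressed = 7032 / 624 = 11.2692

11.2692


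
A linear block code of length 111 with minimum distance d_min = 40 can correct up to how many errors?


Correction capability = floor((d-1)/2) = floor((40-1)/2) = 19

19 errors


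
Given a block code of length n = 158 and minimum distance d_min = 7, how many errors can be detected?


Detection capability = d_min - 1 = 7 - 1 = 6

6 errors


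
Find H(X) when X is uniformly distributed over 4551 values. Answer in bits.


H = log2(n) = log2(4551) = 12.152

12.152 bits


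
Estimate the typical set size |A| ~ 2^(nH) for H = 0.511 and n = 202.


log2|A_typical| = nH = 202 * 0.511 = 103.222, so |A_typical| ~ 2^103.222 = 1.183e+31

1.183e+31


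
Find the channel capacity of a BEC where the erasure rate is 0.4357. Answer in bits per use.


C = 1 - epsilon = 1 - 0.4357 = 0.5643

0.5643 bits


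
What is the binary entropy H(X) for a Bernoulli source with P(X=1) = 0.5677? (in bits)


H = -p*log2(p) - (1-p)*log2(1-p). -0.5677*log2(0.5677) = 0.463697; -0.4323*log2(0.4323) = 0.523038. H = 0.463697 + 0.523038 = 0.9867

0.9867 bits


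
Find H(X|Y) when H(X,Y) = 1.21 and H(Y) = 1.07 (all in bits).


H(X|Y) = H(X,Y) - H(Y) = 1.21 - 1.07 = 0.14

0.14 bits


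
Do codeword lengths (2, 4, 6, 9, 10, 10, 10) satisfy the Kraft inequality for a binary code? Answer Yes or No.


Kraft sum = sum(2^(-l_i)) = 0.333, need <= 1. Result: satisfied (a binary prefix-free code with these lengths exists)

Yes


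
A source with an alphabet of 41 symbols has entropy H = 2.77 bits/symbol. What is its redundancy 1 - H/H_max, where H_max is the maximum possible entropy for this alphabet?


H_max = log2(K) = log2(41) = 5.3576 bits/symbol. Redundancy = 1 - H/H_max = 1 - 2.77/5.3576 = 1 - 0.517 = 0.483

0.483


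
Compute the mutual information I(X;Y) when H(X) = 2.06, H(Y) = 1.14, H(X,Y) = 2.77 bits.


I(X;Y) = H(X) + H(Y) - H(X,Y) = 2.06 + 1.14 - 2.77 = 0.43

0.43 bits


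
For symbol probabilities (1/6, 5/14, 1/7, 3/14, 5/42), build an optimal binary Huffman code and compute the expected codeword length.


Huffman construction (repeatedly merge the two least-probable nodes; each merge adds 1 bit to every symbol beneath it): 5/42 + 1/7 = 11/42; 1/6 + 3/14 = 8/21; 11/42 + 5/14 = 13/21; 8/21 + 13/21 = 1. Resulting codeword lengths (in the order the probabilities were given): (2, 2, 3, 2, 3). L_avg = sum(p_i * l_i) = 1/6*2 + 5/14*2 + 1/7*3 + 3/14*2 + 5/42*3 = 95/42 = 2.2619

2.2619 bits


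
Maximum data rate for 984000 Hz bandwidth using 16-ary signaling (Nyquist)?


Rate = 2 * B * log2(M) = 2 * 984000 * 4.0 = 7872000.0

7872000.0 bps


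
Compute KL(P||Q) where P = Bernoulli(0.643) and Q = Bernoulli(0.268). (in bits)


KL = p*log2(p/q) + (1-p)*log2((1-p)/(1-q)) = 0.643*log2(0.643/0.268) + 0.357*log2(0.357/0.732) = 0.442

0.442 bits


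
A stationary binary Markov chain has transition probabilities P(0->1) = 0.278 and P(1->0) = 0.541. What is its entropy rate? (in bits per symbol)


Stationary distribution: pi_0 = p10/(p01+p10) = 0.6606, pi_1 = 0.3394. Entropy rate H' = pi_0*H(p01) + pi_1*H(p10) = 0.6606*0.8527 + 0.3394*0.9951 = 0.9011

0.9011 bits/symbol


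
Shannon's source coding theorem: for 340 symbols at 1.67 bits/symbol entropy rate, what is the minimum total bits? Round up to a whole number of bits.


Minimum bits >= n * H = 340 * 1.67 = 567.8, rounded up to a whole number of bits = 568

568 bits


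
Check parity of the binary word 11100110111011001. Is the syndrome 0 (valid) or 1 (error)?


Syndrome = XOR of all bits = 1 XOR 1 XOR 1 XOR 0 XOR 0 XOR 1 XOR 1 XOR 0 XOR 1 XOR 1 XOR 1 XOR 0 XOR 1 XOR 1 XOR 0 XOR 0 XOR 1 = 1

1


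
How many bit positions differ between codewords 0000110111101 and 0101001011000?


Count differing positions: . ^ . ^ ^ ^ ^ ^ . . ^ . ^ = 8 differences

8


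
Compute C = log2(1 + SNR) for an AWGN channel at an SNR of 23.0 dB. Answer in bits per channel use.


SNR_linear = 10^(23.0/10) = 199.5262; C = log2(1 + SNR_linear) = log2(1 + 199.5262) = 7.6476

7.6476 bits/channel use


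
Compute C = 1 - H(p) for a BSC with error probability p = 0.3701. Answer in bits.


H(p) = -p*log2(p) - (1-p)*log2(1-p) = -0.3701*log2(0.3701) - 0.6299*log2(0.6299) = 0.530728 + 0.420021 = 0.9507. C = 1 - H(p) = 1 - 0.9507 = 0.0493

0.0493 bits


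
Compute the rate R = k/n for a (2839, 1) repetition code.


Rate = k/n = 1/2839

1/2839


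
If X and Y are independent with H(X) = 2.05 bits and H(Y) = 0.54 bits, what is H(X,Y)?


For independent variables, H(X,Y) = H(X) + H(Y) = 2.05 + 0.54 = 2.59

2.59 bits


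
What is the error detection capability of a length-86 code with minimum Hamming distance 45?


Detection capability = d_min - 1 = 45 - 1 = 44

44 errors


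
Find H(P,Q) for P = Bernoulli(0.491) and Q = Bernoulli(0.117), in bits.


H(P,Q) = -p*log2(q) - (1-p)*log2(1-q). -0.491*log2(0.117) = 1.519851; -0.509*log2(0.883) = 0.091373. H(P,Q) = 1.519851 + 0.091373 = 1.6112

1.6112 bits


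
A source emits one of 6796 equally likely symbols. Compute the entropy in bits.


H = log2(n) = log2(6796) = 12.7305

12.7305 bits


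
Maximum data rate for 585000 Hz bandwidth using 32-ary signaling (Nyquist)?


Rate = 2 * B * log2(M) = 2 * 585000 * 5.0 = 5850000.0

5850000.0 bps


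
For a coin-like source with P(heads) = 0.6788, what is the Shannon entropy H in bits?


H = -p*log2(p) - (1-p)*log2(1-p). -0.6788*log2(0.6788) = 0.379410; -0.3212*log2(0.3212) = 0.526272. H = 0.379410 + 0.526272 = 0.9057

0.9057 bits


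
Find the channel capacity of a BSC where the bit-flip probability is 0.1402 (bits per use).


H(p) = -p*log2(p) - (1-p)*log2(1-p) = -0.1402*log2(0.1402) - 0.8598*log2(0.8598) = 0.397389 + 0.187374 = 0.5848. C = 1 - H(p) = 1 - 0.5848 = 0.4152

0.4152 bits


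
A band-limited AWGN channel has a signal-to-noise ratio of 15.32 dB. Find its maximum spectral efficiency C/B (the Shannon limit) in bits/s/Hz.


SNR_linear = 10^(15.32/10) = 34.0408; C/B = log2(1 + SNR_linear) = log2(1 + 34.0408) = 5.131

5.131 bits/s/Hz


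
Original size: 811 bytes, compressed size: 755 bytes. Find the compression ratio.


Ratio = original / compressed = 811 / 755 = 1.0742

1.0742


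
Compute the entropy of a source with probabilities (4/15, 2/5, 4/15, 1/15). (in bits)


H = -sum(p_i * log2(p_i)). Terms: -(4/15)*log2(4/15) = 0.508504; -(2/5)*log2(2/5) = 0.528771; -(4/15)*log2(4/15) = 0.508504; -(1/15)*log2(1/15) = 0.260459. H = 0.508504 + 0.528771 + 0.508504 + 0.260459 = 1.8062

1.8062 bits


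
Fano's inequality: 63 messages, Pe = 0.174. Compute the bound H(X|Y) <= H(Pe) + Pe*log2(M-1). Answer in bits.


H(Pe) = -Pe*log2(Pe) - (1-Pe)*log2(1-Pe) = -0.174*log2(0.174) - 0.826*log2(0.826) = 0.438974 + 0.227799 = 0.6668. Pe*log2(M-1) = 0.174*log2(62) = 1.036030. Bound = H(Pe) + Pe*log2(M-1) = 0.438974 + 0.227799 + 1.036030 = 1.7028

1.7028 bits


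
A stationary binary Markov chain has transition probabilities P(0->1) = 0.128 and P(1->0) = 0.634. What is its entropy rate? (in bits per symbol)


Stationary distribution: pi_0 = p10/(p01+p10) = 0.832, pi_1 = 0.168. Entropy rate H' = pi_0*H(p01) + pi_1*H(p10) = 0.832*0.5519 + 0.168*0.9476 = 0.6184

0.6184 bits/symbol


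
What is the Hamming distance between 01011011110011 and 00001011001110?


Count differing positions: . ^ . ^ . . . . ^ ^ ^ ^ . ^ = 7 differences

7


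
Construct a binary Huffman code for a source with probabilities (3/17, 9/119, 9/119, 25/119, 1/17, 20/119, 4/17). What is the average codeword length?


Huffman construction (repeatedly merge the two least-probable nodes; each merge adds 1 bit to every symbol beneath it): 1/17 + 9/119 = 16/119; 9/119 + 16/119 = 25/119; 20/119 + 3/17 = 41/119; 25/119 + 25/119 = 50/119; 4/17 + 41/119 = 69/119; 50/119 + 69/119 = 1. Resulting codeword lengths (in the order the probabilities were given): (3, 4, 3, 2, 4, 3, 2). L_avg = sum(p_i * l_i) = 3/17*3 + 9/119*4 + 9/119*3 + 25/119*2 + 1/17*4 + 20/119*3 + 4/17*2 = 320/119 = 2.6891

2.6891 bits
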